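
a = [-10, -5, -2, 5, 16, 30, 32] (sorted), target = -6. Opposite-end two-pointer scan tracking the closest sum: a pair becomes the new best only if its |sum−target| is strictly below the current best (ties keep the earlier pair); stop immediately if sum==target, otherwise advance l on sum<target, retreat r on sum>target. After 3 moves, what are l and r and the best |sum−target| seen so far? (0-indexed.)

l=0, r=3, best |Δ|=12

[0,6] -10+32=22 d=28 * → r--
[0,5] -10+30=20 d=26 * → r--
[0,4] -10+16=6 d=12 * → r--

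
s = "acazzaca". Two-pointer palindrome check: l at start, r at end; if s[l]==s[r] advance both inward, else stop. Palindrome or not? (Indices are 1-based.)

palindrome

[1,8] 'a'=='a' → l++,r--
[2,7] 'c'=='c' → l++,r--
[3,6] 'a'=='a' → l++,r--
[4,5] 'z'=='z' → l++,r--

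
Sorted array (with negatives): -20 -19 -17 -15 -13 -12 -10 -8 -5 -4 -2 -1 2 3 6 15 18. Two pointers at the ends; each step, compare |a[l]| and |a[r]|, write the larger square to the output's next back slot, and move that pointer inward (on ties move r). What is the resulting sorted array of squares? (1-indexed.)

[1,17] |-20|>|18| out[17]=400 → l++
[2,17] |-19|>|18| out[16]=361 → l++
[3,17] |-17|<=|18| out[15]=324 → r--
[3,16] |-17|>|15| out[14]=289 → l++
[4,16] |-15|<=|15| out[13]=225 → r--
[4,15] |-15|>|6| out[12]=225 → l++
[5,15] |-13|>|6| out[11]=169 → l++
[6,15] |-12|>|6| out[10]=144 → l++
[7,15] |-10|>|6| out[9]=100 → l++
[8,15] |-8|>|6| out[8]=64 → l++
[9,15] |-5|<=|6| out[7]=36 → r--
[9,14] |-5|>|3| out[6]=25 → l++
[10,14] |-4|>|3| out[5]=16 → l++
[11,14] |-2|<=|3| out[4]=9 → r--
[11,13] |-2|<=|2| out[3]=4 → r--
[11,12] |-2|>|-1| out[2]=4 → l++
[12,12] |-1|<=|-1| out[1]=1 → r--

[1, 4, 4, 9, 16, 25, 36, 64, 100, 144, 169, 225, 225, 289, 324, 361, 400]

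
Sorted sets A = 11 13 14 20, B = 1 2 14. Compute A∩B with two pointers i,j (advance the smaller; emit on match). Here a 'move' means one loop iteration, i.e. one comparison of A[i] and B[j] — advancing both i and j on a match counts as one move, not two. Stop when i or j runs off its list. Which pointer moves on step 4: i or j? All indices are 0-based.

i

i=0 j=0: 11>1, j++
i=0 j=1: 11>2, j++
i=0 j=2: 11<14, i++
i=1 j=2: 13<14, i++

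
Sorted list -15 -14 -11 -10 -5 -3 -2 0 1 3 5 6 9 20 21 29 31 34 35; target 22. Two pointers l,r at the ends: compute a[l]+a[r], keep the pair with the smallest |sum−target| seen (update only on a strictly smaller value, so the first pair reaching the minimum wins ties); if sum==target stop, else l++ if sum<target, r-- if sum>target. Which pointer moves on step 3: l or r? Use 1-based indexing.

r

l=1 r=19: -15+35=20 d=2 *, l++
l=2 r=19: -14+35=21 d=1 *, l++
l=3 r=19: -11+35=24 d=2, r--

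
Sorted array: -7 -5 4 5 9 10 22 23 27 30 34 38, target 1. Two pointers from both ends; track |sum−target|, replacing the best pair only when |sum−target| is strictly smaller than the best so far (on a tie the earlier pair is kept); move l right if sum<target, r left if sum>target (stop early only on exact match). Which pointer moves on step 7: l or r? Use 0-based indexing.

[0,11] -7+38=31 d=30 * → r--
[0,10] -7+34=27 d=26 * → r--
[0,9] -7+30=23 d=22 * → r--
[0,8] -7+27=20 d=19 * → r--
[0,7] -7+23=16 d=15 * → r--
[0,6] -7+22=15 d=14 * → r--
[0,5] -7+10=3 d=2 * → r--

r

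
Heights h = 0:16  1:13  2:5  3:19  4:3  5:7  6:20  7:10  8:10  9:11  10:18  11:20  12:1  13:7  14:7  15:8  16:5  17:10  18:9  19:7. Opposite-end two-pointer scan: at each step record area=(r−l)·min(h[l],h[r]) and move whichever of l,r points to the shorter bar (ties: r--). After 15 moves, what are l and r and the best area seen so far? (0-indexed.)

l=6, r=10, best area=176

[0,19] min(16,7)*19=133 best=133 * → r--
[0,18] min(16,9)*18=162 best=162 * → r--
[0,17] min(16,10)*17=170 best=170 * → r--
[0,16] min(16,5)*16=80 best=170 → r--
[0,15] min(16,8)*15=120 best=170 → r--
[0,14] min(16,7)*14=98 best=170 → r--
[0,13] min(16,7)*13=91 best=170 → r--
[0,12] min(16,1)*12=12 best=170 → r--
[0,11] min(16,20)*11=176 best=176 * → l++
[1,11] min(13,20)*10=130 best=176 → l++
[2,11] min(5,20)*9=45 best=176 → l++
[3,11] min(19,20)*8=152 best=176 → l++
[4,11] min(3,20)*7=21 best=176 → l++
[5,11] min(7,20)*6=42 best=176 → l++
[6,11] min(20,20)*5=100 best=176 → r--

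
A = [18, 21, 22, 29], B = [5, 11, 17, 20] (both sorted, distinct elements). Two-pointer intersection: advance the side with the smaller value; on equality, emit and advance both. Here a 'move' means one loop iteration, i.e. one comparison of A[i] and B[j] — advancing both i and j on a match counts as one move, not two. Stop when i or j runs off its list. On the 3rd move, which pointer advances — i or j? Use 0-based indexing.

i=0 j=0: 18>5, j++
i=0 j=1: 18>11, j++
i=0 j=2: 18>17, j++

j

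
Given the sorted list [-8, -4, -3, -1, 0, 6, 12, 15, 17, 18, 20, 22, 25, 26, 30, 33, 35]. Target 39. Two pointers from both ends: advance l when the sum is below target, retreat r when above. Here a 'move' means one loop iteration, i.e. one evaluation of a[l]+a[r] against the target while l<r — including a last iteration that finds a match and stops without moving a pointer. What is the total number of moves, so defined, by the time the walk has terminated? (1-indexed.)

l=1 r=17: -8+35=27 <39, l++
l=2 r=17: -4+35=31 <39, l++
l=3 r=17: -3+35=32 <39, l++
l=4 r=17: -1+35=34 <39, l++
l=5 r=17: 0+35=35 <39, l++
l=6 r=17: 6+35=41 >39, r--
l=6 r=16: 6+33=39, found

7 moves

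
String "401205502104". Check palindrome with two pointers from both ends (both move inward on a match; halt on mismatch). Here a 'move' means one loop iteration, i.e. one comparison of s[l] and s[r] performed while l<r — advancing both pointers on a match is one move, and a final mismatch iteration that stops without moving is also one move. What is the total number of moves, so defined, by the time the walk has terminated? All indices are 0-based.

6 moves

l=0 r=11: '4'=='4', l++,r--
l=1 r=10: '0'=='0', l++,r--
l=2 r=9: '1'=='1', l++,r--
l=3 r=8: '2'=='2', l++,r--
l=4 r=7: '0'=='0', l++,r--
l=5 r=6: '5'=='5', l++,r--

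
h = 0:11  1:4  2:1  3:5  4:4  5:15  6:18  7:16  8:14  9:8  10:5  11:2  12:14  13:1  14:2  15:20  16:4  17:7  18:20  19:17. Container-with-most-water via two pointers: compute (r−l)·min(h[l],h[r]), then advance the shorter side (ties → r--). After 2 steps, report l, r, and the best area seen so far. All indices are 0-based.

l=2, r=19, best area=209

l=0 r=19: min(11,17)*19=209 best=209 *, l++
l=1 r=19: min(4,17)*18=72 best=209, l++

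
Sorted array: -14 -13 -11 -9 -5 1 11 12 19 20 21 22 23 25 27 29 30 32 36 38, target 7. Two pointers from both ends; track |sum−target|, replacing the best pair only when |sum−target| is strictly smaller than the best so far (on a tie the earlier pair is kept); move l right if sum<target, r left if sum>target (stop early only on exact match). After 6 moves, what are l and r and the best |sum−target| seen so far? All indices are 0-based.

l=0, r=13, best |Δ|=6

[0,19] -14+38=24 d=17 * → r--
[0,18] -14+36=22 d=15 * → r--
[0,17] -14+32=18 d=11 * → r--
[0,16] -14+30=16 d=9 * → r--
[0,15] -14+29=15 d=8 * → r--
[0,14] -14+27=13 d=6 * → r--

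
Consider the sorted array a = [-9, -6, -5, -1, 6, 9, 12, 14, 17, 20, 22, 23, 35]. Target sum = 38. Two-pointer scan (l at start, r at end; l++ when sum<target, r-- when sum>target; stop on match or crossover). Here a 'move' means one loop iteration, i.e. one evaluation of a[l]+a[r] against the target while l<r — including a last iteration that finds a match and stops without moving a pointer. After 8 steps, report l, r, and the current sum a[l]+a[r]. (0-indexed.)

l=0 r=12: -9+35=26 <38, l++
l=1 r=12: -6+35=29 <38, l++
l=2 r=12: -5+35=30 <38, l++
l=3 r=12: -1+35=34 <38, l++
l=4 r=12: 6+35=41 >38, r--
l=4 r=11: 6+23=29 <38, l++
l=5 r=11: 9+23=32 <38, l++
l=6 r=11: 12+23=35 <38, l++

l=7, r=11, sum=37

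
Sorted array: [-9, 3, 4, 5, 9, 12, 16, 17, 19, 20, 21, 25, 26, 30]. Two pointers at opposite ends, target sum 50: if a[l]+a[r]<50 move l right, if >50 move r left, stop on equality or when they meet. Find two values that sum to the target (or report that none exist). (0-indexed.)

[0,13] -9+30=21 <50 → l++
[1,13] 3+30=33 <50 → l++
[2,13] 4+30=34 <50 → l++
[3,13] 5+30=35 <50 → l++
[4,13] 9+30=39 <50 → l++
[5,13] 12+30=42 <50 → l++
[6,13] 16+30=46 <50 → l++
[7,13] 17+30=47 <50 → l++
[8,13] 19+30=49 <50 → l++
[9,13] 20+30=50 → found

(20, 30)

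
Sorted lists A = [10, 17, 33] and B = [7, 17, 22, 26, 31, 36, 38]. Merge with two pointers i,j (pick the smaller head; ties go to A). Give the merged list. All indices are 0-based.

[7, 10, 17, 17, 22, 26, 31, 33, 36, 38]

[i=0,j=0] A[i]=10>B[j]=7 take 7 → j++
[i=0,j=1] A[i]=10<=B[j]=17 take 10 → i++
[i=1,j=1] A[i]=17<=B[j]=17 take 17 → i++
[i=2,j=1] A[i]=33>B[j]=17 take 17 → j++
[i=2,j=2] A[i]=33>B[j]=22 take 22 → j++
[i=2,j=3] A[i]=33>B[j]=26 take 26 → j++
[i=2,j=4] A[i]=33>B[j]=31 take 31 → j++
[i=2,j=5] A[i]=33<=B[j]=36 take 33 → i++
[i=3,j=5] A done, take B[j]=36 → j++
[i=3,j=6] A done, take B[j]=38 → j++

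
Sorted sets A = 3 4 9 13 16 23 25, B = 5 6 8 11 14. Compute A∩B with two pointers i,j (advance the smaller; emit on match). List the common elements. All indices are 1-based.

[i=1,j=1] 3<5 → i++
[i=2,j=1] 4<5 → i++
[i=3,j=1] 9>5 → j++
[i=3,j=2] 9>6 → j++
[i=3,j=3] 9>8 → j++
[i=3,j=4] 9<11 → i++
[i=4,j=4] 13>11 → j++
[i=4,j=5] 13<14 → i++
[i=5,j=5] 16>14 → j++

intersection = []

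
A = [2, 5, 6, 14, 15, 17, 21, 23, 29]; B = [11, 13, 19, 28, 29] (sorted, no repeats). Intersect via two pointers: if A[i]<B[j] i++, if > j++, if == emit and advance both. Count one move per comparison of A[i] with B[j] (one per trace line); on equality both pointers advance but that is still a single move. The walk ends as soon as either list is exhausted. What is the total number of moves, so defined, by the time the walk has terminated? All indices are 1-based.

[i=1,j=1] 2<11 → i++
[i=2,j=1] 5<11 → i++
[i=3,j=1] 6<11 → i++
[i=4,j=1] 14>11 → j++
[i=4,j=2] 14>13 → j++
[i=4,j=3] 14<19 → i++
[i=5,j=3] 15<19 → i++
[i=6,j=3] 17<19 → i++
[i=7,j=3] 21>19 → j++
[i=7,j=4] 21<28 → i++
[i=8,j=4] 23<28 → i++
[i=9,j=4] 29>28 → j++
[i=9,j=5] 29==29 emit → i++,j++

13 moves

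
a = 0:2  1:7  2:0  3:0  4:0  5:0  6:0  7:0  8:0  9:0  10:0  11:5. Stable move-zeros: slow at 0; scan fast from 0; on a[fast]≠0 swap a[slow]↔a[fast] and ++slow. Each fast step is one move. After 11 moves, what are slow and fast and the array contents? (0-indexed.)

(s=0,f=0) a[fast]=2≠0 swap→a[0]=2 → slow++,fast++
(s=1,f=1) a[fast]=7≠0 swap→a[1]=7 → slow++,fast++
(s=2,f=2) a[fast]=0 → fast++
(s=2,f=3) a[fast]=0 → fast++
(s=2,f=4) a[fast]=0 → fast++
(s=2,f=5) a[fast]=0 → fast++
(s=2,f=6) a[fast]=0 → fast++
(s=2,f=7) a[fast]=0 → fast++
(s=2,f=8) a[fast]=0 → fast++
(s=2,f=9) a[fast]=0 → fast++
(s=2,f=10) a[fast]=0 → fast++

slow=2, fast=11, a=[2, 7, 0, 0, 0, 0, 0, 0, 0, 0, 0, 5]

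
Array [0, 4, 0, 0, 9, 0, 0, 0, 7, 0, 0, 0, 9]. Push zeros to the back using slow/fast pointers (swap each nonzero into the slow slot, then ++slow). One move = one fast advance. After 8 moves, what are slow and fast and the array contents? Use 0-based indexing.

slow=2, fast=8, a=[4, 9, 0, 0, 0, 0, 0, 0, 7, 0, 0, 0, 9]

slow=0 fast=0: a[fast]=0, fast++
slow=0 fast=1: a[fast]=4≠0 swap→a[0]=4, slow++,fast++
slow=1 fast=2: a[fast]=0, fast++
slow=1 fast=3: a[fast]=0, fast++
slow=1 fast=4: a[fast]=9≠0 swap→a[1]=9, slow++,fast++
slow=2 fast=5: a[fast]=0, fast++
slow=2 fast=6: a[fast]=0, fast++
slow=2 fast=7: a[fast]=0, fast++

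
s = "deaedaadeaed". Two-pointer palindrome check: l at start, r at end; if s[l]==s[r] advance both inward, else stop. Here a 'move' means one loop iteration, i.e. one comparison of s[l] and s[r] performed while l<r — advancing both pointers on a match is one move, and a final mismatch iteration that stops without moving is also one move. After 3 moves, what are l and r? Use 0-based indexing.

l=3, r=8

[0,11] 'd'=='d' → l++,r--
[1,10] 'e'=='e' → l++,r--
[2,9] 'a'=='a' → l++,r--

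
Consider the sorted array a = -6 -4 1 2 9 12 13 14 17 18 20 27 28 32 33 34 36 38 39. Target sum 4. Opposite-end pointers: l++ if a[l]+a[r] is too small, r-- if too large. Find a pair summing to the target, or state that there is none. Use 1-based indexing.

l=1 r=19: -6+39=33 >4, r--
l=1 r=18: -6+38=32 >4, r--
l=1 r=17: -6+36=30 >4, r--
l=1 r=16: -6+34=28 >4, r--
l=1 r=15: -6+33=27 >4, r--
l=1 r=14: -6+32=26 >4, r--
l=1 r=13: -6+28=22 >4, r--
l=1 r=12: -6+27=21 >4, r--
l=1 r=11: -6+20=14 >4, r--
l=1 r=10: -6+18=12 >4, r--
l=1 r=9: -6+17=11 >4, r--
l=1 r=8: -6+14=8 >4, r--
l=1 r=7: -6+13=7 >4, r--
l=1 r=6: -6+12=6 >4, r--
l=1 r=5: -6+9=3 <4, l++
l=2 r=5: -4+9=5 >4, r--
l=2 r=4: -4+2=-2 <4, l++
l=3 r=4: 1+2=3 <4, l++

no pair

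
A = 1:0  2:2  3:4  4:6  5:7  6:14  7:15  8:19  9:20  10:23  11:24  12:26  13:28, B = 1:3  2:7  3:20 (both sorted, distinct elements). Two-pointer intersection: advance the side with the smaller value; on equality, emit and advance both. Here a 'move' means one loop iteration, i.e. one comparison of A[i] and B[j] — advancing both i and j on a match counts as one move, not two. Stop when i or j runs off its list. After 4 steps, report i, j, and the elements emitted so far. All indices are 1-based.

i=4, j=2, emitted=[]

[i=1,j=1] 0<3 → i++
[i=2,j=1] 2<3 → i++
[i=3,j=1] 4>3 → j++
[i=3,j=2] 4<7 → i++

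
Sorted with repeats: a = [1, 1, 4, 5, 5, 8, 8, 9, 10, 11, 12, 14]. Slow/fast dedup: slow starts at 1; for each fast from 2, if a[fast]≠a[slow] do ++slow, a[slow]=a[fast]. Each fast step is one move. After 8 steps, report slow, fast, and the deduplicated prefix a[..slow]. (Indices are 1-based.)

slow=6, fast=10, prefix=[1, 4, 5, 8, 9, 10]

slow=1 fast=2: a[fast]=1=a[slow] dup, fast++
slow=1 fast=3: a[fast]=4≠a[slow]=1 write a[2]=4, slow++,fast++
slow=2 fast=4: a[fast]=5≠a[slow]=4 write a[3]=5, slow++,fast++
slow=3 fast=5: a[fast]=5=a[slow] dup, fast++
slow=3 fast=6: a[fast]=8≠a[slow]=5 write a[4]=8, slow++,fast++
slow=4 fast=7: a[fast]=8=a[slow] dup, fast++
slow=4 fast=8: a[fast]=9≠a[slow]=8 write a[5]=9, slow++,fast++
slow=5 fast=9: a[fast]=10≠a[slow]=9 write a[6]=10, slow++,fast++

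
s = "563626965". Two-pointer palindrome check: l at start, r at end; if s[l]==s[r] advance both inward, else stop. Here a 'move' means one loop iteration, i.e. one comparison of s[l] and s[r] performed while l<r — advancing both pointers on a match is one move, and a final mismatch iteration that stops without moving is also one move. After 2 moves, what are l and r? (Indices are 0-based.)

l=2, r=6

[0,8] '5'=='5' → l++,r--
[1,7] '6'=='6' → l++,r--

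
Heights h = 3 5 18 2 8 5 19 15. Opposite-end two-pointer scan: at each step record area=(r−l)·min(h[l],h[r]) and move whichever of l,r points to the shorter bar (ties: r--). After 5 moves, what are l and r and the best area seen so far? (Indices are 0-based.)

l=4, r=6, best area=75

l=0 r=7: min(3,15)*7=21 best=21 *, l++
l=1 r=7: min(5,15)*6=30 best=30 *, l++
l=2 r=7: min(18,15)*5=75 best=75 *, r--
l=2 r=6: min(18,19)*4=72 best=75, l++
l=3 r=6: min(2,19)*3=6 best=75, l++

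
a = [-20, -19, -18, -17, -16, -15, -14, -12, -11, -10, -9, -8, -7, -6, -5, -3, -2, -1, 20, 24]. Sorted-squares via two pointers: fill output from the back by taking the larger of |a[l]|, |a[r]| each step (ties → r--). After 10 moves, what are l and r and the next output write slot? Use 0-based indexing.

[0,19] |-20|<=|24| out[19]=576 → r--
[0,18] |-20|<=|20| out[18]=400 → r--
[0,17] |-20|>|-1| out[17]=400 → l++
[1,17] |-19|>|-1| out[16]=361 → l++
[2,17] |-18|>|-1| out[15]=324 → l++
[3,17] |-17|>|-1| out[14]=289 → l++
[4,17] |-16|>|-1| out[13]=256 → l++
[5,17] |-15|>|-1| out[12]=225 → l++
[6,17] |-14|>|-1| out[11]=196 → l++
[7,17] |-12|>|-1| out[10]=144 → l++

l=8, r=17, next write slot=9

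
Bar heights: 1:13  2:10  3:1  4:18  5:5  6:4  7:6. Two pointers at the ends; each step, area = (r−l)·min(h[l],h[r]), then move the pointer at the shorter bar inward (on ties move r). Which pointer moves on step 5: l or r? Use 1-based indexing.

l

[1,7] min(13,6)*6=36 best=36 * → r--
[1,6] min(13,4)*5=20 best=36 → r--
[1,5] min(13,5)*4=20 best=36 → r--
[1,4] min(13,18)*3=39 best=39 * → l++
[2,4] min(10,18)*2=20 best=39 → l++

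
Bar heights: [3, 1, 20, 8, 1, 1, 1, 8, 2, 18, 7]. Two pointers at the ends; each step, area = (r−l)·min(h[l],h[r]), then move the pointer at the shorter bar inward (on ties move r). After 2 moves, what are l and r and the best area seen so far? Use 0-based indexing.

[0,10] min(3,7)*10=30 best=30 * → l++
[1,10] min(1,7)*9=9 best=30 → l++

l=2, r=10, best area=30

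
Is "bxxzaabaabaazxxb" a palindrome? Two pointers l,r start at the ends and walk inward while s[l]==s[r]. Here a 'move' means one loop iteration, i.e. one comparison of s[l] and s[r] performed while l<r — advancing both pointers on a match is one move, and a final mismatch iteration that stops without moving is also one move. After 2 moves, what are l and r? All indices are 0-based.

l=0 r=15: 'b'=='b', l++,r--
l=1 r=14: 'x'=='x', l++,r--

l=2, r=13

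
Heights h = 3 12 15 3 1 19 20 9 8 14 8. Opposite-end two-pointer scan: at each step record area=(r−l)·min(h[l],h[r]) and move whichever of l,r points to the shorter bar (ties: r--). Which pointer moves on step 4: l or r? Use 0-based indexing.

r

l=0 r=10: min(3,8)*10=30 best=30 *, l++
l=1 r=10: min(12,8)*9=72 best=72 *, r--
l=1 r=9: min(12,14)*8=96 best=96 *, l++
l=2 r=9: min(15,14)*7=98 best=98 *, r--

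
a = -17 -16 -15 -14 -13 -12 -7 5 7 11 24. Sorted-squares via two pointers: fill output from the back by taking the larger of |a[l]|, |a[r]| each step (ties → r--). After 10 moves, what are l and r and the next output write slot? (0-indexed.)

l=7, r=7, next write slot=0

l=0 r=10: |-17|<=|24| out[10]=576, r--
l=0 r=9: |-17|>|11| out[9]=289, l++
l=1 r=9: |-16|>|11| out[8]=256, l++
l=2 r=9: |-15|>|11| out[7]=225, l++
l=3 r=9: |-14|>|11| out[6]=196, l++
l=4 r=9: |-13|>|11| out[5]=169, l++
l=5 r=9: |-12|>|11| out[4]=144, l++
l=6 r=9: |-7|<=|11| out[3]=121, r--
l=6 r=8: |-7|<=|7| out[2]=49, r--
l=6 r=7: |-7|>|5| out[1]=49, l++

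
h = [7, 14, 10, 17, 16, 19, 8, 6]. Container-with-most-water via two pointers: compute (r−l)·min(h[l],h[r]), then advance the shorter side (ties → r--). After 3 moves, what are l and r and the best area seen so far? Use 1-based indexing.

[1,8] min(7,6)*7=42 best=42 * → r--
[1,7] min(7,8)*6=42 best=42 → l++
[2,7] min(14,8)*5=40 best=42 → r--

l=2, r=6, best area=42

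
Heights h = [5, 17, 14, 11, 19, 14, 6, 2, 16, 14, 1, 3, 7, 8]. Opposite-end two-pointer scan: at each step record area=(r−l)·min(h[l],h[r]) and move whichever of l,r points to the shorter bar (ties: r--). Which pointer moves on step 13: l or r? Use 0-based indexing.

l

l=0 r=13: min(5,8)*13=65 best=65 *, l++
l=1 r=13: min(17,8)*12=96 best=96 *, r--
l=1 r=12: min(17,7)*11=77 best=96, r--
l=1 r=11: min(17,3)*10=30 best=96, r--
l=1 r=10: min(17,1)*9=9 best=96, r--
l=1 r=9: min(17,14)*8=112 best=112 *, r--
l=1 r=8: min(17,16)*7=112 best=112, r--
l=1 r=7: min(17,2)*6=12 best=112, r--
l=1 r=6: min(17,6)*5=30 best=112, r--
l=1 r=5: min(17,14)*4=56 best=112, r--
l=1 r=4: min(17,19)*3=51 best=112, l++
l=2 r=4: min(14,19)*2=28 best=112, l++
l=3 r=4: min(11,19)*1=11 best=112, l++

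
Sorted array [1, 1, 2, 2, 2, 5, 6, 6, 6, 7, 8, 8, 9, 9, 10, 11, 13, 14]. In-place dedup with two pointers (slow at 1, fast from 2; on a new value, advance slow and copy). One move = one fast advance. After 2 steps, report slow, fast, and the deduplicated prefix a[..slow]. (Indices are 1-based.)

(s=1,f=2) a[fast]=1=a[slow] dup → fast++
(s=1,f=3) a[fast]=2≠a[slow]=1 write a[2]=2 → slow++,fast++

slow=2, fast=4, prefix=[1, 2]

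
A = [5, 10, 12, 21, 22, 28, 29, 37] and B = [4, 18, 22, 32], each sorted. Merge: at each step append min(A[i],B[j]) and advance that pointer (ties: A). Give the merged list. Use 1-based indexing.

i=1 j=1: A[i]=5>B[j]=4 take 4, j++
i=1 j=2: A[i]=5<=B[j]=18 take 5, i++
i=2 j=2: A[i]=10<=B[j]=18 take 10, i++
i=3 j=2: A[i]=12<=B[j]=18 take 12, i++
i=4 j=2: A[i]=21>B[j]=18 take 18, j++
i=4 j=3: A[i]=21<=B[j]=22 take 21, i++
i=5 j=3: A[i]=22<=B[j]=22 take 22, i++
i=6 j=3: A[i]=28>B[j]=22 take 22, j++
i=6 j=4: A[i]=28<=B[j]=32 take 28, i++
i=7 j=4: A[i]=29<=B[j]=32 take 29, i++
i=8 j=4: A[i]=37>B[j]=32 take 32, j++
i=8 j=5: B done, take A[i]=37, i++

[4, 5, 10, 12, 18, 21, 22, 22, 28, 29, 32, 37]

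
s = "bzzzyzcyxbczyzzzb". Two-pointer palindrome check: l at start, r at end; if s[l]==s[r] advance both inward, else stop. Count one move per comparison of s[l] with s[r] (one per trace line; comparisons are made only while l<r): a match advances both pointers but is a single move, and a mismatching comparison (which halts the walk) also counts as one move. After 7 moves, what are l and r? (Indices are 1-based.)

l=1 r=17: 'b'=='b', l++,r--
l=2 r=16: 'z'=='z', l++,r--
l=3 r=15: 'z'=='z', l++,r--
l=4 r=14: 'z'=='z', l++,r--
l=5 r=13: 'y'=='y', l++,r--
l=6 r=12: 'z'=='z', l++,r--
l=7 r=11: 'c'=='c', l++,r--

l=8, r=10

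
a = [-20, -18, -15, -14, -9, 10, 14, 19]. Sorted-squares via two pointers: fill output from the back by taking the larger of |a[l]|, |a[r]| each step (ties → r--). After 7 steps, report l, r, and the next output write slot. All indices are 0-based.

l=4, r=4, next write slot=0

l=0 r=7: |-20|>|19| out[7]=400, l++
l=1 r=7: |-18|<=|19| out[6]=361, r--
l=1 r=6: |-18|>|14| out[5]=324, l++
l=2 r=6: |-15|>|14| out[4]=225, l++
l=3 r=6: |-14|<=|14| out[3]=196, r--
l=3 r=5: |-14|>|10| out[2]=196, l++
l=4 r=5: |-9|<=|10| out[1]=100, r--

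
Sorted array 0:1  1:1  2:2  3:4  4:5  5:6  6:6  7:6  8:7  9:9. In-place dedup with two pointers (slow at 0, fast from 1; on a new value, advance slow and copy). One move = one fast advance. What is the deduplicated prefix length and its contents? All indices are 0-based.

length 7; prefix = [1, 2, 4, 5, 6, 7, 9]

slow=0 fast=1: a[fast]=1=a[slow] dup, fast++
slow=0 fast=2: a[fast]=2≠a[slow]=1 write a[1]=2, slow++,fast++
slow=1 fast=3: a[fast]=4≠a[slow]=2 write a[2]=4, slow++,fast++
slow=2 fast=4: a[fast]=5≠a[slow]=4 write a[3]=5, slow++,fast++
slow=3 fast=5: a[fast]=6≠a[slow]=5 write a[4]=6, slow++,fast++
slow=4 fast=6: a[fast]=6=a[slow] dup, fast++
slow=4 fast=7: a[fast]=6=a[slow] dup, fast++
slow=4 fast=8: a[fast]=7≠a[slow]=6 write a[5]=7, slow++,fast++
slow=5 fast=9: a[fast]=9≠a[slow]=7 write a[6]=9, slow++,fast++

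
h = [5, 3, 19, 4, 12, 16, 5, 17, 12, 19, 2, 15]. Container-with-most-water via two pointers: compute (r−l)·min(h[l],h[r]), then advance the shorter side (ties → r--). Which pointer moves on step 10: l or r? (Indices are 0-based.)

r

[0,11] min(5,15)*11=55 best=55 * → l++
[1,11] min(3,15)*10=30 best=55 → l++
[2,11] min(19,15)*9=135 best=135 * → r--
[2,10] min(19,2)*8=16 best=135 → r--
[2,9] min(19,19)*7=133 best=135 → r--
[2,8] min(19,12)*6=72 best=135 → r--
[2,7] min(19,17)*5=85 best=135 → r--
[2,6] min(19,5)*4=20 best=135 → r--
[2,5] min(19,16)*3=48 best=135 → r--
[2,4] min(19,12)*2=24 best=135 → r--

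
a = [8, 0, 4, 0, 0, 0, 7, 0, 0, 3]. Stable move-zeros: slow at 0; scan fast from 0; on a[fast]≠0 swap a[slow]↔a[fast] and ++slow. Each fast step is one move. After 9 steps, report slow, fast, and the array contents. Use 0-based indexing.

slow=0 fast=0: a[fast]=8≠0 swap→a[0]=8, slow++,fast++
slow=1 fast=1: a[fast]=0, fast++
slow=1 fast=2: a[fast]=4≠0 swap→a[1]=4, slow++,fast++
slow=2 fast=3: a[fast]=0, fast++
slow=2 fast=4: a[fast]=0, fast++
slow=2 fast=5: a[fast]=0, fast++
slow=2 fast=6: a[fast]=7≠0 swap→a[2]=7, slow++,fast++
slow=3 fast=7: a[fast]=0, fast++
slow=3 fast=8: a[fast]=0, fast++

slow=3, fast=9, a=[8, 4, 7, 0, 0, 0, 0, 0, 0, 3]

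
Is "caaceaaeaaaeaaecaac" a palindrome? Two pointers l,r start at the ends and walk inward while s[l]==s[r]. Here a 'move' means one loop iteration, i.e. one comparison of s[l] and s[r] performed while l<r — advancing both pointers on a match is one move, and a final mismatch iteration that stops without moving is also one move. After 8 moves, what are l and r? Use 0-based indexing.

l=8, r=10

[0,18] 'c'=='c' → l++,r--
[1,17] 'a'=='a' → l++,r--
[2,16] 'a'=='a' → l++,r--
[3,15] 'c'=='c' → l++,r--
[4,14] 'e'=='e' → l++,r--
[5,13] 'a'=='a' → l++,r--
[6,12] 'a'=='a' → l++,r--
[7,11] 'e'=='e' → l++,r--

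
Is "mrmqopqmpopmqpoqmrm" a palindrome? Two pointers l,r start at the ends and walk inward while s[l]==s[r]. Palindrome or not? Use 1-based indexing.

palindrome

l=1 r=19: 'm'=='m', l++,r--
l=2 r=18: 'r'=='r', l++,r--
l=3 r=17: 'm'=='m', l++,r--
l=4 r=16: 'q'=='q', l++,r--
l=5 r=15: 'o'=='o', l++,r--
l=6 r=14: 'p'=='p', l++,r--
l=7 r=13: 'q'=='q', l++,r--
l=8 r=12: 'm'=='m', l++,r--
l=9 r=11: 'p'=='p', l++,r--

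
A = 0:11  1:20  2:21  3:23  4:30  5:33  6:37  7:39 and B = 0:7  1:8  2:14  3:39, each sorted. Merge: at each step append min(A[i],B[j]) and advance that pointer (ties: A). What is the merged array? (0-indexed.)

[i=0,j=0] A[i]=11>B[j]=7 take 7 → j++
[i=0,j=1] A[i]=11>B[j]=8 take 8 → j++
[i=0,j=2] A[i]=11<=B[j]=14 take 11 → i++
[i=1,j=2] A[i]=20>B[j]=14 take 14 → j++
[i=1,j=3] A[i]=20<=B[j]=39 take 20 → i++
[i=2,j=3] A[i]=21<=B[j]=39 take 21 → i++
[i=3,j=3] A[i]=23<=B[j]=39 take 23 → i++
[i=4,j=3] A[i]=30<=B[j]=39 take 30 → i++
[i=5,j=3] A[i]=33<=B[j]=39 take 33 → i++
[i=6,j=3] A[i]=37<=B[j]=39 take 37 → i++
[i=7,j=3] A[i]=39<=B[j]=39 take 39 → i++
[i=8,j=3] A done, take B[j]=39 → j++

[7, 8, 11, 14, 20, 21, 23, 30, 33, 37, 39, 39]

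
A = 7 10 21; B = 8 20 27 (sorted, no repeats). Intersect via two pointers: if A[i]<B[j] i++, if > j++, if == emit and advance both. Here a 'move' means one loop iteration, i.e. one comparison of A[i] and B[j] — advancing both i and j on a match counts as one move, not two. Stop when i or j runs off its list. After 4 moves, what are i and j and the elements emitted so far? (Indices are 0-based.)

i=2, j=2, emitted=[]

[i=0,j=0] 7<8 → i++
[i=1,j=0] 10>8 → j++
[i=1,j=1] 10<20 → i++
[i=2,j=1] 21>20 → j++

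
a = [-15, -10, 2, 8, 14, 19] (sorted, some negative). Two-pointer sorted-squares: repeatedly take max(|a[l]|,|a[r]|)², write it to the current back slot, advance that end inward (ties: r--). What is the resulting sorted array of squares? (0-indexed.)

l=0 r=5: |-15|<=|19| out[5]=361, r--
l=0 r=4: |-15|>|14| out[4]=225, l++
l=1 r=4: |-10|<=|14| out[3]=196, r--
l=1 r=3: |-10|>|8| out[2]=100, l++
l=2 r=3: |2|<=|8| out[1]=64, r--
l=2 r=2: |2|<=|2| out[0]=4, r--

[4, 64, 100, 196, 225, 361]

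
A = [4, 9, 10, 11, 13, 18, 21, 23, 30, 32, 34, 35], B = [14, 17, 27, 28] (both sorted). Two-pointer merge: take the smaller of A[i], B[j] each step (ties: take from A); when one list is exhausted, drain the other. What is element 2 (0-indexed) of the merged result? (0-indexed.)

merged[2] = 10

[i=0,j=0] A[i]=4<=B[j]=14 take 4 → i++
[i=1,j=0] A[i]=9<=B[j]=14 take 9 → i++
[i=2,j=0] A[i]=10<=B[j]=14 take 10 → i++
[i=3,j=0] A[i]=11<=B[j]=14 take 11 → i++
[i=4,j=0] A[i]=13<=B[j]=14 take 13 → i++
[i=5,j=0] A[i]=18>B[j]=14 take 14 → j++
[i=5,j=1] A[i]=18>B[j]=17 take 17 → j++
[i=5,j=2] A[i]=18<=B[j]=27 take 18 → i++
[i=6,j=2] A[i]=21<=B[j]=27 take 21 → i++
[i=7,j=2] A[i]=23<=B[j]=27 take 23 → i++
[i=8,j=2] A[i]=30>B[j]=27 take 27 → j++
[i=8,j=3] A[i]=30>B[j]=28 take 28 → j++
[i=8,j=4] B done, take A[i]=30 → i++
[i=9,j=4] B done, take A[i]=32 → i++
[i=10,j=4] B done, take A[i]=34 → i++
[i=11,j=4] B done, take A[i]=35 → i++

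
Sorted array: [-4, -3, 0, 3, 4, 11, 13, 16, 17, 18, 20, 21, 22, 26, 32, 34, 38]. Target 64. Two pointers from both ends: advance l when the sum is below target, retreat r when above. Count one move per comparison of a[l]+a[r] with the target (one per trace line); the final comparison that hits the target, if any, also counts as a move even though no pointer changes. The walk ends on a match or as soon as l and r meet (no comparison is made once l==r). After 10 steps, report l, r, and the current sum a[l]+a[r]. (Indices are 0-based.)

l=0 r=16: -4+38=34 <64, l++
l=1 r=16: -3+38=35 <64, l++
l=2 r=16: 0+38=38 <64, l++
l=3 r=16: 3+38=41 <64, l++
l=4 r=16: 4+38=42 <64, l++
l=5 r=16: 11+38=49 <64, l++
l=6 r=16: 13+38=51 <64, l++
l=7 r=16: 16+38=54 <64, l++
l=8 r=16: 17+38=55 <64, l++
l=9 r=16: 18+38=56 <64, l++

l=10, r=16, sum=58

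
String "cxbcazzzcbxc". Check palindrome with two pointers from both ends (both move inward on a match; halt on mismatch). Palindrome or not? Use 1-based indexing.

not a palindrome (mismatch at 5,8)

l=1 r=12: 'c'=='c', l++,r--
l=2 r=11: 'x'=='x', l++,r--
l=3 r=10: 'b'=='b', l++,r--
l=4 r=9: 'c'=='c', l++,r--
l=5 r=8: 'a'!='z', stop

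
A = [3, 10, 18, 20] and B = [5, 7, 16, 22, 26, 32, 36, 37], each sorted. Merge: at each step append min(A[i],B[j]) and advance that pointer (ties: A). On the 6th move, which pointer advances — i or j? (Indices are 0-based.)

i

[i=0,j=0] A[i]=3<=B[j]=5 take 3 → i++
[i=1,j=0] A[i]=10>B[j]=5 take 5 → j++
[i=1,j=1] A[i]=10>B[j]=7 take 7 → j++
[i=1,j=2] A[i]=10<=B[j]=16 take 10 → i++
[i=2,j=2] A[i]=18>B[j]=16 take 16 → j++
[i=2,j=3] A[i]=18<=B[j]=22 take 18 → i++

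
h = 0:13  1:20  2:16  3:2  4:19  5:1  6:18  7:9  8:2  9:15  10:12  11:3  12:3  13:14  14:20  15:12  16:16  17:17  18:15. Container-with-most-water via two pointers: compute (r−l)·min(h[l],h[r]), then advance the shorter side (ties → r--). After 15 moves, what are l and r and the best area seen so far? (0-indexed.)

l=1, r=4, best area=272

l=0 r=18: min(13,15)*18=234 best=234 *, l++
l=1 r=18: min(20,15)*17=255 best=255 *, r--
l=1 r=17: min(20,17)*16=272 best=272 *, r--
l=1 r=16: min(20,16)*15=240 best=272, r--
l=1 r=15: min(20,12)*14=168 best=272, r--
l=1 r=14: min(20,20)*13=260 best=272, r--
l=1 r=13: min(20,14)*12=168 best=272, r--
l=1 r=12: min(20,3)*11=33 best=272, r--
l=1 r=11: min(20,3)*10=30 best=272, r--
l=1 r=10: min(20,12)*9=108 best=272, r--
l=1 r=9: min(20,15)*8=120 best=272, r--
l=1 r=8: min(20,2)*7=14 best=272, r--
l=1 r=7: min(20,9)*6=54 best=272, r--
l=1 r=6: min(20,18)*5=90 best=272, r--
l=1 r=5: min(20,1)*4=4 best=272, r--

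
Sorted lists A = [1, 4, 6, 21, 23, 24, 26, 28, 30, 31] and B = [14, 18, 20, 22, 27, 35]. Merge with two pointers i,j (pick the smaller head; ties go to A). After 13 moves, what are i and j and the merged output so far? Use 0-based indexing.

i=8, j=5, merged so far=[1, 4, 6, 14, 18, 20, 21, 22, 23, 24, 26, 27, 28]

[i=0,j=0] A[i]=1<=B[j]=14 take 1 → i++
[i=1,j=0] A[i]=4<=B[j]=14 take 4 → i++
[i=2,j=0] A[i]=6<=B[j]=14 take 6 → i++
[i=3,j=0] A[i]=21>B[j]=14 take 14 → j++
[i=3,j=1] A[i]=21>B[j]=18 take 18 → j++
[i=3,j=2] A[i]=21>B[j]=20 take 20 → j++
[i=3,j=3] A[i]=21<=B[j]=22 take 21 → i++
[i=4,j=3] A[i]=23>B[j]=22 take 22 → j++
[i=4,j=4] A[i]=23<=B[j]=27 take 23 → i++
[i=5,j=4] A[i]=24<=B[j]=27 take 24 → i++
[i=6,j=4] A[i]=26<=B[j]=27 take 26 → i++
[i=7,j=4] A[i]=28>B[j]=27 take 27 → j++
[i=7,j=5] A[i]=28<=B[j]=35 take 28 → i++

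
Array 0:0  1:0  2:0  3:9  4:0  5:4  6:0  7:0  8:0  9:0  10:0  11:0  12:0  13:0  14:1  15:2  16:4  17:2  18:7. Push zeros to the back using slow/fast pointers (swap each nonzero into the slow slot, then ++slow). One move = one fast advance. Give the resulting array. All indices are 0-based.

(s=0,f=0) a[fast]=0 → fast++
(s=0,f=1) a[fast]=0 → fast++
(s=0,f=2) a[fast]=0 → fast++
(s=0,f=3) a[fast]=9≠0 swap→a[0]=9 → slow++,fast++
(s=1,f=4) a[fast]=0 → fast++
(s=1,f=5) a[fast]=4≠0 swap→a[1]=4 → slow++,fast++
(s=2,f=6) a[fast]=0 → fast++
(s=2,f=7) a[fast]=0 → fast++
(s=2,f=8) a[fast]=0 → fast++
(s=2,f=9) a[fast]=0 → fast++
(s=2,f=10) a[fast]=0 → fast++
(s=2,f=11) a[fast]=0 → fast++
(s=2,f=12) a[fast]=0 → fast++
(s=2,f=13) a[fast]=0 → fast++
(s=2,f=14) a[fast]=1≠0 swap→a[2]=1 → slow++,fast++
(s=3,f=15) a[fast]=2≠0 swap→a[3]=2 → slow++,fast++
(s=4,f=16) a[fast]=4≠0 swap→a[4]=4 → slow++,fast++
(s=5,f=17) a[fast]=2≠0 swap→a[5]=2 → slow++,fast++
(s=6,f=18) a[fast]=7≠0 swap→a[6]=7 → slow++,fast++

[9, 4, 1, 2, 4, 2, 7, 0, 0, 0, 0, 0, 0, 0, 0, 0, 0, 0, 0]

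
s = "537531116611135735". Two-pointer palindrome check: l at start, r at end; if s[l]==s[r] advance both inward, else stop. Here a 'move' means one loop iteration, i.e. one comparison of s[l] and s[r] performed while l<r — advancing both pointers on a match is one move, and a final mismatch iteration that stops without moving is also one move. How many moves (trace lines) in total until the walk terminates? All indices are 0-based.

9 moves

l=0 r=17: '5'=='5', l++,r--
l=1 r=16: '3'=='3', l++,r--
l=2 r=15: '7'=='7', l++,r--
l=3 r=14: '5'=='5', l++,r--
l=4 r=13: '3'=='3', l++,r--
l=5 r=12: '1'=='1', l++,r--
l=6 r=11: '1'=='1', l++,r--
l=7 r=10: '1'=='1', l++,r--
l=8 r=9: '6'=='6', l++,r--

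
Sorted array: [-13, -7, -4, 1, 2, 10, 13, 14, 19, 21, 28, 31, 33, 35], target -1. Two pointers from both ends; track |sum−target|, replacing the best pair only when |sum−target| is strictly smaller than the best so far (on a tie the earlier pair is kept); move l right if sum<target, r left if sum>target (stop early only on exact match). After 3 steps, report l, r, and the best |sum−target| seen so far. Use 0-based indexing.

l=0, r=10, best |Δ|=19

[0,13] -13+35=22 d=23 * → r--
[0,12] -13+33=20 d=21 * → r--
[0,11] -13+31=18 d=19 * → r--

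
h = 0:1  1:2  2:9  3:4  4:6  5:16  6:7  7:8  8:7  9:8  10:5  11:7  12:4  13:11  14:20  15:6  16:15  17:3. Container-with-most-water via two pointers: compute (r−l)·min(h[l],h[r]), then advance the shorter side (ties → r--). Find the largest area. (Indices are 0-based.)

[0,17] min(1,3)*17=17 best=17 * → l++
[1,17] min(2,3)*16=32 best=32 * → l++
[2,17] min(9,3)*15=45 best=45 * → r--
[2,16] min(9,15)*14=126 best=126 * → l++
[3,16] min(4,15)*13=52 best=126 → l++
[4,16] min(6,15)*12=72 best=126 → l++
[5,16] min(16,15)*11=165 best=165 * → r--
[5,15] min(16,6)*10=60 best=165 → r--
[5,14] min(16,20)*9=144 best=165 → l++
[6,14] min(7,20)*8=56 best=165 → l++
[7,14] min(8,20)*7=56 best=165 → l++
[8,14] min(7,20)*6=42 best=165 → l++
[9,14] min(8,20)*5=40 best=165 → l++
[10,14] min(5,20)*4=20 best=165 → l++
[11,14] min(7,20)*3=21 best=165 → l++
[12,14] min(4,20)*2=8 best=165 → l++
[13,14] min(11,20)*1=11 best=165 → l++

max area = 165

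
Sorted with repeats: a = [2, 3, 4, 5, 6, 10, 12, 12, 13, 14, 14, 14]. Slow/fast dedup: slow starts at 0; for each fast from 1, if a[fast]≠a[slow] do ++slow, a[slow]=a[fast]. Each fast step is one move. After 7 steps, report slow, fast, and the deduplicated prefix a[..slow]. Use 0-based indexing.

slow=6, fast=8, prefix=[2, 3, 4, 5, 6, 10, 12]

(s=0,f=1) a[fast]=3≠a[slow]=2 write a[1]=3 → slow++,fast++
(s=1,f=2) a[fast]=4≠a[slow]=3 write a[2]=4 → slow++,fast++
(s=2,f=3) a[fast]=5≠a[slow]=4 write a[3]=5 → slow++,fast++
(s=3,f=4) a[fast]=6≠a[slow]=5 write a[4]=6 → slow++,fast++
(s=4,f=5) a[fast]=10≠a[slow]=6 write a[5]=10 → slow++,fast++
(s=5,f=6) a[fast]=12≠a[slow]=10 write a[6]=12 → slow++,fast++
(s=6,f=7) a[fast]=12=a[slow] dup → fast++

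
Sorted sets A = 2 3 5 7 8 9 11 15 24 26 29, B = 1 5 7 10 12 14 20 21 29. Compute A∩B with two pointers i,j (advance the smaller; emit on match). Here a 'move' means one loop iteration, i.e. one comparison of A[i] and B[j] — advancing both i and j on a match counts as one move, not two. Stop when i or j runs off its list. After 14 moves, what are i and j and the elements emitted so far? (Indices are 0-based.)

i=0 j=0: 2>1, j++
i=0 j=1: 2<5, i++
i=1 j=1: 3<5, i++
i=2 j=1: 5==5 emit, i++,j++
i=3 j=2: 7==7 emit, i++,j++
i=4 j=3: 8<10, i++
i=5 j=3: 9<10, i++
i=6 j=3: 11>10, j++
i=6 j=4: 11<12, i++
i=7 j=4: 15>12, j++
i=7 j=5: 15>14, j++
i=7 j=6: 15<20, i++
i=8 j=6: 24>20, j++
i=8 j=7: 24>21, j++

i=8, j=8, emitted=[5, 7]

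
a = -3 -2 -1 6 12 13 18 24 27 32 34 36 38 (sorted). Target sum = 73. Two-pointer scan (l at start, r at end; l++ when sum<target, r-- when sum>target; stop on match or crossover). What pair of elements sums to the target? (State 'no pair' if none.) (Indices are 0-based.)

no pair

[0,12] -3+38=35 <73 → l++
[1,12] -2+38=36 <73 → l++
[2,12] -1+38=37 <73 → l++
[3,12] 6+38=44 <73 → l++
[4,12] 12+38=50 <73 → l++
[5,12] 13+38=51 <73 → l++
[6,12] 18+38=56 <73 → l++
[7,12] 24+38=62 <73 → l++
[8,12] 27+38=65 <73 → l++
[9,12] 32+38=70 <73 → l++
[10,12] 34+38=72 <73 → l++
[11,12] 36+38=74 >73 → r--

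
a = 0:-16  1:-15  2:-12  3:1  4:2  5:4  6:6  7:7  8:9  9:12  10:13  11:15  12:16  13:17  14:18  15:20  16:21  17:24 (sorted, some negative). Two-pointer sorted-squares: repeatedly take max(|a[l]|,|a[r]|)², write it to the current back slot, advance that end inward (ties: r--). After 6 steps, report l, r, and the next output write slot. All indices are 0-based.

[0,17] |-16|<=|24| out[17]=576 → r--
[0,16] |-16|<=|21| out[16]=441 → r--
[0,15] |-16|<=|20| out[15]=400 → r--
[0,14] |-16|<=|18| out[14]=324 → r--
[0,13] |-16|<=|17| out[13]=289 → r--
[0,12] |-16|<=|16| out[12]=256 → r--

l=0, r=11, next write slot=11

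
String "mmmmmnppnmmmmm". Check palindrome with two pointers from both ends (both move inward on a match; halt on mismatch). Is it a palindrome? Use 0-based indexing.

[0,13] 'm'=='m' → l++,r--
[1,12] 'm'=='m' → l++,r--
[2,11] 'm'=='m' → l++,r--
[3,10] 'm'=='m' → l++,r--
[4,9] 'm'=='m' → l++,r--
[5,8] 'n'=='n' → l++,r--
[6,7] 'p'=='p' → l++,r--

palindrome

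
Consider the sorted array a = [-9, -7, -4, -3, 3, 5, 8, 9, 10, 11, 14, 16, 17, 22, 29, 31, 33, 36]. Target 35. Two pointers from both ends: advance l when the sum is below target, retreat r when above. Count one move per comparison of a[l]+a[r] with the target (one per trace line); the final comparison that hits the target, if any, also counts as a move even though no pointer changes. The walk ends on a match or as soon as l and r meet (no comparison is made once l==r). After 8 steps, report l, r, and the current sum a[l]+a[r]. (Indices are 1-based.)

l=1 r=18: -9+36=27 <35, l++
l=2 r=18: -7+36=29 <35, l++
l=3 r=18: -4+36=32 <35, l++
l=4 r=18: -3+36=33 <35, l++
l=5 r=18: 3+36=39 >35, r--
l=5 r=17: 3+33=36 >35, r--
l=5 r=16: 3+31=34 <35, l++
l=6 r=16: 5+31=36 >35, r--

l=6, r=15, sum=34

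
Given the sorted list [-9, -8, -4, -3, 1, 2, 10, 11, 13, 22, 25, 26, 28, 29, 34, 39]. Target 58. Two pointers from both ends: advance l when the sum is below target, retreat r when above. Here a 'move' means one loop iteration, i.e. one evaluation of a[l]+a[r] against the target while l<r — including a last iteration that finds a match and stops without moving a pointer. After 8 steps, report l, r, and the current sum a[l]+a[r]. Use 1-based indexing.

[1,16] -9+39=30 <58 → l++
[2,16] -8+39=31 <58 → l++
[3,16] -4+39=35 <58 → l++
[4,16] -3+39=36 <58 → l++
[5,16] 1+39=40 <58 → l++
[6,16] 2+39=41 <58 → l++
[7,16] 10+39=49 <58 → l++
[8,16] 11+39=50 <58 → l++

l=9, r=16, sum=52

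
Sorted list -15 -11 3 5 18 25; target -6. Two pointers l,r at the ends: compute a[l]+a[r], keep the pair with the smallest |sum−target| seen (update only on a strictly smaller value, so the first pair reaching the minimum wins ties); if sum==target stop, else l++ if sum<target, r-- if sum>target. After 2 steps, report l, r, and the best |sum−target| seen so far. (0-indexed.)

[0,5] -15+25=10 d=16 * → r--
[0,4] -15+18=3 d=9 * → r--

l=0, r=3, best |Δ|=9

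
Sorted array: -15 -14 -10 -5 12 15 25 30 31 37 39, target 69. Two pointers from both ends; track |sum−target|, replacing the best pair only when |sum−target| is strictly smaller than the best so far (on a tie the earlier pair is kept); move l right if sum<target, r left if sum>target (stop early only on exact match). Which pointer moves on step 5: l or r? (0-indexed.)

[0,10] -15+39=24 d=45 * → l++
[1,10] -14+39=25 d=44 * → l++
[2,10] -10+39=29 d=40 * → l++
[3,10] -5+39=34 d=35 * → l++
[4,10] 12+39=51 d=18 * → l++

l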